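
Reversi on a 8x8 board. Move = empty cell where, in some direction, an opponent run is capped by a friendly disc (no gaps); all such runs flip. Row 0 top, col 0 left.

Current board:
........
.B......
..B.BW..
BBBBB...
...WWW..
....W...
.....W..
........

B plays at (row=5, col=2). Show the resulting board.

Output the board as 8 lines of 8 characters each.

Answer: ........
.B......
..B.BW..
BBBBB...
...BWW..
..B.W...
.....W..
........

Derivation:
Place B at (5,2); scan 8 dirs for brackets.
Dir NW: first cell '.' (not opp) -> no flip
Dir N: first cell '.' (not opp) -> no flip
Dir NE: opp run (4,3) capped by B -> flip
Dir W: first cell '.' (not opp) -> no flip
Dir E: first cell '.' (not opp) -> no flip
Dir SW: first cell '.' (not opp) -> no flip
Dir S: first cell '.' (not opp) -> no flip
Dir SE: first cell '.' (not opp) -> no flip
All flips: (4,3)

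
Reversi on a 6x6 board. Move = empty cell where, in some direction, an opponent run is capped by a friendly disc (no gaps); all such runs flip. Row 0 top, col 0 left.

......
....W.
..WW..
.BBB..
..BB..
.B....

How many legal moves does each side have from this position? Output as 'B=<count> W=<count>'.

Answer: B=4 W=5

Derivation:
-- B to move --
(0,3): no bracket -> illegal
(0,4): no bracket -> illegal
(0,5): flips 2 -> legal
(1,1): flips 1 -> legal
(1,2): flips 1 -> legal
(1,3): flips 2 -> legal
(1,5): no bracket -> illegal
(2,1): no bracket -> illegal
(2,4): no bracket -> illegal
(2,5): no bracket -> illegal
(3,4): no bracket -> illegal
B mobility = 4
-- W to move --
(2,0): no bracket -> illegal
(2,1): no bracket -> illegal
(2,4): no bracket -> illegal
(3,0): no bracket -> illegal
(3,4): no bracket -> illegal
(4,0): flips 1 -> legal
(4,1): flips 1 -> legal
(4,4): flips 1 -> legal
(5,0): no bracket -> illegal
(5,2): flips 2 -> legal
(5,3): flips 2 -> legal
(5,4): no bracket -> illegal
W mobility = 5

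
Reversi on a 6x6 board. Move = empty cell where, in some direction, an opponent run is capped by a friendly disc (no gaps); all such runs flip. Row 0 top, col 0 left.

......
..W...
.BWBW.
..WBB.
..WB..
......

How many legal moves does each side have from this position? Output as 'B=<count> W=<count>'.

Answer: B=9 W=8

Derivation:
-- B to move --
(0,1): flips 1 -> legal
(0,2): no bracket -> illegal
(0,3): flips 1 -> legal
(1,1): flips 1 -> legal
(1,3): no bracket -> illegal
(1,4): flips 1 -> legal
(1,5): flips 1 -> legal
(2,5): flips 1 -> legal
(3,1): flips 1 -> legal
(3,5): no bracket -> illegal
(4,1): flips 2 -> legal
(5,1): flips 1 -> legal
(5,2): no bracket -> illegal
(5,3): no bracket -> illegal
B mobility = 9
-- W to move --
(1,0): flips 1 -> legal
(1,1): no bracket -> illegal
(1,3): no bracket -> illegal
(1,4): flips 1 -> legal
(2,0): flips 1 -> legal
(2,5): no bracket -> illegal
(3,0): flips 1 -> legal
(3,1): no bracket -> illegal
(3,5): flips 2 -> legal
(4,4): flips 3 -> legal
(4,5): flips 2 -> legal
(5,2): no bracket -> illegal
(5,3): no bracket -> illegal
(5,4): flips 1 -> legal
W mobility = 8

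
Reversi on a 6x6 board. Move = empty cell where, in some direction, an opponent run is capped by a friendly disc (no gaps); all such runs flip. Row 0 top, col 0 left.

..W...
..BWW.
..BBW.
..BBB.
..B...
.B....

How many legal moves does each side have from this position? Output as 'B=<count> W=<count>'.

-- B to move --
(0,1): no bracket -> illegal
(0,3): flips 1 -> legal
(0,4): flips 3 -> legal
(0,5): flips 1 -> legal
(1,1): no bracket -> illegal
(1,5): flips 3 -> legal
(2,5): flips 1 -> legal
(3,5): no bracket -> illegal
B mobility = 5
-- W to move --
(0,1): no bracket -> illegal
(0,3): no bracket -> illegal
(1,1): flips 1 -> legal
(2,1): flips 2 -> legal
(2,5): no bracket -> illegal
(3,1): flips 1 -> legal
(3,5): no bracket -> illegal
(4,0): no bracket -> illegal
(4,1): flips 2 -> legal
(4,3): flips 2 -> legal
(4,4): flips 1 -> legal
(4,5): no bracket -> illegal
(5,0): no bracket -> illegal
(5,2): flips 4 -> legal
(5,3): no bracket -> illegal
W mobility = 7

Answer: B=5 W=7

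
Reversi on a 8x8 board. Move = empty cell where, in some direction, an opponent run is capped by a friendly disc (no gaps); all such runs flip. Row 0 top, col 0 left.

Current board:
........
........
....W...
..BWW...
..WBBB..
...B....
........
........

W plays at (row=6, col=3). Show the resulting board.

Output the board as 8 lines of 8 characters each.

Place W at (6,3); scan 8 dirs for brackets.
Dir NW: first cell '.' (not opp) -> no flip
Dir N: opp run (5,3) (4,3) capped by W -> flip
Dir NE: first cell '.' (not opp) -> no flip
Dir W: first cell '.' (not opp) -> no flip
Dir E: first cell '.' (not opp) -> no flip
Dir SW: first cell '.' (not opp) -> no flip
Dir S: first cell '.' (not opp) -> no flip
Dir SE: first cell '.' (not opp) -> no flip
All flips: (4,3) (5,3)

Answer: ........
........
....W...
..BWW...
..WWBB..
...W....
...W....
........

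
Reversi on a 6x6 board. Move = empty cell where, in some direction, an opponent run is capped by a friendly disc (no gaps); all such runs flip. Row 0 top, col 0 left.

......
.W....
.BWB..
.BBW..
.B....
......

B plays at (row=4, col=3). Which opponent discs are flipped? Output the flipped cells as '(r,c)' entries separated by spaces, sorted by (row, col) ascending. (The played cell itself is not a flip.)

Answer: (3,3)

Derivation:
Dir NW: first cell 'B' (not opp) -> no flip
Dir N: opp run (3,3) capped by B -> flip
Dir NE: first cell '.' (not opp) -> no flip
Dir W: first cell '.' (not opp) -> no flip
Dir E: first cell '.' (not opp) -> no flip
Dir SW: first cell '.' (not opp) -> no flip
Dir S: first cell '.' (not opp) -> no flip
Dir SE: first cell '.' (not opp) -> no flip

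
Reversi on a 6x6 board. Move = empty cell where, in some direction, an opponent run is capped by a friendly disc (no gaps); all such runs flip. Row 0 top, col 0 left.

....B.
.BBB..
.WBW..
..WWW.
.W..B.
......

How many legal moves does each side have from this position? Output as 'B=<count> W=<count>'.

-- B to move --
(1,0): no bracket -> illegal
(1,4): no bracket -> illegal
(2,0): flips 1 -> legal
(2,4): flips 2 -> legal
(2,5): no bracket -> illegal
(3,0): flips 1 -> legal
(3,1): flips 1 -> legal
(3,5): no bracket -> illegal
(4,0): no bracket -> illegal
(4,2): flips 1 -> legal
(4,3): flips 2 -> legal
(4,5): flips 2 -> legal
(5,0): no bracket -> illegal
(5,1): no bracket -> illegal
(5,2): no bracket -> illegal
B mobility = 7
-- W to move --
(0,0): flips 2 -> legal
(0,1): flips 2 -> legal
(0,2): flips 2 -> legal
(0,3): flips 2 -> legal
(0,5): no bracket -> illegal
(1,0): no bracket -> illegal
(1,4): no bracket -> illegal
(1,5): no bracket -> illegal
(2,0): no bracket -> illegal
(2,4): no bracket -> illegal
(3,1): no bracket -> illegal
(3,5): no bracket -> illegal
(4,3): no bracket -> illegal
(4,5): no bracket -> illegal
(5,3): no bracket -> illegal
(5,4): flips 1 -> legal
(5,5): flips 1 -> legal
W mobility = 6

Answer: B=7 W=6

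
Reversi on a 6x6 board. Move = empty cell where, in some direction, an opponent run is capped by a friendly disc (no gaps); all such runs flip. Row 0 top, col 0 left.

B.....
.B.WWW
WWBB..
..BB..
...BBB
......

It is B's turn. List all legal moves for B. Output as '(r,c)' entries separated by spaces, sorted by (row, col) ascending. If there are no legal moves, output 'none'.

Answer: (0,3) (0,4) (0,5) (1,0) (3,1)

Derivation:
(0,2): no bracket -> illegal
(0,3): flips 1 -> legal
(0,4): flips 1 -> legal
(0,5): flips 1 -> legal
(1,0): flips 1 -> legal
(1,2): no bracket -> illegal
(2,4): no bracket -> illegal
(2,5): no bracket -> illegal
(3,0): no bracket -> illegal
(3,1): flips 1 -> legal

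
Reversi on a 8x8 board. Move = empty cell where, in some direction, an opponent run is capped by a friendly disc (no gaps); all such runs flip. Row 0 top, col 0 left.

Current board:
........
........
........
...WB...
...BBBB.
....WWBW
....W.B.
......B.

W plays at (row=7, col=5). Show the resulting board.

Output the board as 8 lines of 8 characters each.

Place W at (7,5); scan 8 dirs for brackets.
Dir NW: first cell 'W' (not opp) -> no flip
Dir N: first cell '.' (not opp) -> no flip
Dir NE: opp run (6,6) capped by W -> flip
Dir W: first cell '.' (not opp) -> no flip
Dir E: opp run (7,6), next='.' -> no flip
Dir SW: edge -> no flip
Dir S: edge -> no flip
Dir SE: edge -> no flip
All flips: (6,6)

Answer: ........
........
........
...WB...
...BBBB.
....WWBW
....W.W.
.....WB.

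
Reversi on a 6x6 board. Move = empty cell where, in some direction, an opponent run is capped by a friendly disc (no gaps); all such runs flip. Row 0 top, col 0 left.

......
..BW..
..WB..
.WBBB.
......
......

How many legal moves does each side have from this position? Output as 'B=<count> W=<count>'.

Answer: B=5 W=7

Derivation:
-- B to move --
(0,2): no bracket -> illegal
(0,3): flips 1 -> legal
(0,4): no bracket -> illegal
(1,1): flips 1 -> legal
(1,4): flips 1 -> legal
(2,0): no bracket -> illegal
(2,1): flips 1 -> legal
(2,4): no bracket -> illegal
(3,0): flips 1 -> legal
(4,0): no bracket -> illegal
(4,1): no bracket -> illegal
(4,2): no bracket -> illegal
B mobility = 5
-- W to move --
(0,1): no bracket -> illegal
(0,2): flips 1 -> legal
(0,3): no bracket -> illegal
(1,1): flips 1 -> legal
(1,4): no bracket -> illegal
(2,1): no bracket -> illegal
(2,4): flips 1 -> legal
(2,5): no bracket -> illegal
(3,5): flips 3 -> legal
(4,1): no bracket -> illegal
(4,2): flips 1 -> legal
(4,3): flips 2 -> legal
(4,4): flips 1 -> legal
(4,5): no bracket -> illegal
W mobility = 7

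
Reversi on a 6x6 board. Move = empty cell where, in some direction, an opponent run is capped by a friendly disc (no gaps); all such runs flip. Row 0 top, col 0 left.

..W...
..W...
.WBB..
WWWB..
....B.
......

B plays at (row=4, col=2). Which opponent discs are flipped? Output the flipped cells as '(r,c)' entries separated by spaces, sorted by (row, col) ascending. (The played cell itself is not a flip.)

Dir NW: opp run (3,1), next='.' -> no flip
Dir N: opp run (3,2) capped by B -> flip
Dir NE: first cell 'B' (not opp) -> no flip
Dir W: first cell '.' (not opp) -> no flip
Dir E: first cell '.' (not opp) -> no flip
Dir SW: first cell '.' (not opp) -> no flip
Dir S: first cell '.' (not opp) -> no flip
Dir SE: first cell '.' (not opp) -> no flip

Answer: (3,2)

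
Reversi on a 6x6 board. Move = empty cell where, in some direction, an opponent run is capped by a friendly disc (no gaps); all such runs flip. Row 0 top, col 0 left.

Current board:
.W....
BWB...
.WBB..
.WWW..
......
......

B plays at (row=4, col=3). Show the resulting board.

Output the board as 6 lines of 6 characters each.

Place B at (4,3); scan 8 dirs for brackets.
Dir NW: opp run (3,2) (2,1) capped by B -> flip
Dir N: opp run (3,3) capped by B -> flip
Dir NE: first cell '.' (not opp) -> no flip
Dir W: first cell '.' (not opp) -> no flip
Dir E: first cell '.' (not opp) -> no flip
Dir SW: first cell '.' (not opp) -> no flip
Dir S: first cell '.' (not opp) -> no flip
Dir SE: first cell '.' (not opp) -> no flip
All flips: (2,1) (3,2) (3,3)

Answer: .W....
BWB...
.BBB..
.WBB..
...B..
......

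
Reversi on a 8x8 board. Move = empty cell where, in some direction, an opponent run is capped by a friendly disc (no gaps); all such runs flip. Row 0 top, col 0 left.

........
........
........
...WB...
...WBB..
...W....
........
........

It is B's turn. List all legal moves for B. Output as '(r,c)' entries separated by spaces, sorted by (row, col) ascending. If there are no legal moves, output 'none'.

(2,2): flips 1 -> legal
(2,3): no bracket -> illegal
(2,4): no bracket -> illegal
(3,2): flips 1 -> legal
(4,2): flips 1 -> legal
(5,2): flips 1 -> legal
(5,4): no bracket -> illegal
(6,2): flips 1 -> legal
(6,3): no bracket -> illegal
(6,4): no bracket -> illegal

Answer: (2,2) (3,2) (4,2) (5,2) (6,2)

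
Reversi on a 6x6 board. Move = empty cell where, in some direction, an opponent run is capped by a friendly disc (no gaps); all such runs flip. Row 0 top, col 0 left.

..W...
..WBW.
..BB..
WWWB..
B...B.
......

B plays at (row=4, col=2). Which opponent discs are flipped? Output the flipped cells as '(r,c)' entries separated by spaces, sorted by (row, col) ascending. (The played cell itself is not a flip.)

Dir NW: opp run (3,1), next='.' -> no flip
Dir N: opp run (3,2) capped by B -> flip
Dir NE: first cell 'B' (not opp) -> no flip
Dir W: first cell '.' (not opp) -> no flip
Dir E: first cell '.' (not opp) -> no flip
Dir SW: first cell '.' (not opp) -> no flip
Dir S: first cell '.' (not opp) -> no flip
Dir SE: first cell '.' (not opp) -> no flip

Answer: (3,2)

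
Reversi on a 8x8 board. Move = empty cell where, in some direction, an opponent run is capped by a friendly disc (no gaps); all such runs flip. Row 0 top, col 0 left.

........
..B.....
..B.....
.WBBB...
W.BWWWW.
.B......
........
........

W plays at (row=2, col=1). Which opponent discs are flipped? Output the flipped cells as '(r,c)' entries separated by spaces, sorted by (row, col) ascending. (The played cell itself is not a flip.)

Dir NW: first cell '.' (not opp) -> no flip
Dir N: first cell '.' (not opp) -> no flip
Dir NE: opp run (1,2), next='.' -> no flip
Dir W: first cell '.' (not opp) -> no flip
Dir E: opp run (2,2), next='.' -> no flip
Dir SW: first cell '.' (not opp) -> no flip
Dir S: first cell 'W' (not opp) -> no flip
Dir SE: opp run (3,2) capped by W -> flip

Answer: (3,2)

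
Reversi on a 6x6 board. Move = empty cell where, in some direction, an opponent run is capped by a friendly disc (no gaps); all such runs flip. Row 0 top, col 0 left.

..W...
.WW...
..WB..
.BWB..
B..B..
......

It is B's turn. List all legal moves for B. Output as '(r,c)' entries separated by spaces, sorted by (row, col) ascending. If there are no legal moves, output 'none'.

Answer: (0,0) (0,1) (1,3) (2,1) (4,1)

Derivation:
(0,0): flips 2 -> legal
(0,1): flips 1 -> legal
(0,3): no bracket -> illegal
(1,0): no bracket -> illegal
(1,3): flips 1 -> legal
(2,0): no bracket -> illegal
(2,1): flips 2 -> legal
(4,1): flips 1 -> legal
(4,2): no bracket -> illegal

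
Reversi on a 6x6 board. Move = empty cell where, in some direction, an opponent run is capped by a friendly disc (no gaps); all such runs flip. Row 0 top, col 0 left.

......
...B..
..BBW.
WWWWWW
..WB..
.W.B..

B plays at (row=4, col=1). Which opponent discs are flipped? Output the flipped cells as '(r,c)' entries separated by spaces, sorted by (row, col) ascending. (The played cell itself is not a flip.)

Dir NW: opp run (3,0), next=edge -> no flip
Dir N: opp run (3,1), next='.' -> no flip
Dir NE: opp run (3,2) capped by B -> flip
Dir W: first cell '.' (not opp) -> no flip
Dir E: opp run (4,2) capped by B -> flip
Dir SW: first cell '.' (not opp) -> no flip
Dir S: opp run (5,1), next=edge -> no flip
Dir SE: first cell '.' (not opp) -> no flip

Answer: (3,2) (4,2)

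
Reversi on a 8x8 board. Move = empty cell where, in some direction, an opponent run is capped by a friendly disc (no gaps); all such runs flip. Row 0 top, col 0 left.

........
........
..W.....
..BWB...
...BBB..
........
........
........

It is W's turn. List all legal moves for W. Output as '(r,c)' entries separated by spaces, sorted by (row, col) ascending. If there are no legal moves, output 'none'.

(2,1): no bracket -> illegal
(2,3): no bracket -> illegal
(2,4): no bracket -> illegal
(2,5): no bracket -> illegal
(3,1): flips 1 -> legal
(3,5): flips 1 -> legal
(3,6): no bracket -> illegal
(4,1): no bracket -> illegal
(4,2): flips 1 -> legal
(4,6): no bracket -> illegal
(5,2): no bracket -> illegal
(5,3): flips 1 -> legal
(5,4): no bracket -> illegal
(5,5): flips 1 -> legal
(5,6): no bracket -> illegal

Answer: (3,1) (3,5) (4,2) (5,3) (5,5)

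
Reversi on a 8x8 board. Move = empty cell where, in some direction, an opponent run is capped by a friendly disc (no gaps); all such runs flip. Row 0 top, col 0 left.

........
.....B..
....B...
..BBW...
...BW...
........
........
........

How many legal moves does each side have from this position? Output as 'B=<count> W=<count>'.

-- B to move --
(2,3): no bracket -> illegal
(2,5): flips 1 -> legal
(3,5): flips 1 -> legal
(4,5): flips 1 -> legal
(5,3): no bracket -> illegal
(5,4): flips 2 -> legal
(5,5): flips 1 -> legal
B mobility = 5
-- W to move --
(0,4): no bracket -> illegal
(0,5): no bracket -> illegal
(0,6): no bracket -> illegal
(1,3): no bracket -> illegal
(1,4): flips 1 -> legal
(1,6): no bracket -> illegal
(2,1): no bracket -> illegal
(2,2): flips 1 -> legal
(2,3): no bracket -> illegal
(2,5): no bracket -> illegal
(2,6): no bracket -> illegal
(3,1): flips 2 -> legal
(3,5): no bracket -> illegal
(4,1): no bracket -> illegal
(4,2): flips 1 -> legal
(5,2): flips 1 -> legal
(5,3): no bracket -> illegal
(5,4): no bracket -> illegal
W mobility = 5

Answer: B=5 W=5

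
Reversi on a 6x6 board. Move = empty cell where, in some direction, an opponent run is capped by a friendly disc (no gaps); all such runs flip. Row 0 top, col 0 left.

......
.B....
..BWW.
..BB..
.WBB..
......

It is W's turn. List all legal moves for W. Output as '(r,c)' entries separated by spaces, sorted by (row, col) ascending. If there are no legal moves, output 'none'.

Answer: (2,1) (4,4) (5,1) (5,3)

Derivation:
(0,0): no bracket -> illegal
(0,1): no bracket -> illegal
(0,2): no bracket -> illegal
(1,0): no bracket -> illegal
(1,2): no bracket -> illegal
(1,3): no bracket -> illegal
(2,0): no bracket -> illegal
(2,1): flips 1 -> legal
(3,1): no bracket -> illegal
(3,4): no bracket -> illegal
(4,4): flips 2 -> legal
(5,1): flips 2 -> legal
(5,2): no bracket -> illegal
(5,3): flips 2 -> legal
(5,4): no bracket -> illegal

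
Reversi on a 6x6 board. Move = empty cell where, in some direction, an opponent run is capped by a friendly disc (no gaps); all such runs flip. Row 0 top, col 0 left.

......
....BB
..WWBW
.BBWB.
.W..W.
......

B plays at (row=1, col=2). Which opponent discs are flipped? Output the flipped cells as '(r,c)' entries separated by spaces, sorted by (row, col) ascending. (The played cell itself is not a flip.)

Dir NW: first cell '.' (not opp) -> no flip
Dir N: first cell '.' (not opp) -> no flip
Dir NE: first cell '.' (not opp) -> no flip
Dir W: first cell '.' (not opp) -> no flip
Dir E: first cell '.' (not opp) -> no flip
Dir SW: first cell '.' (not opp) -> no flip
Dir S: opp run (2,2) capped by B -> flip
Dir SE: opp run (2,3) capped by B -> flip

Answer: (2,2) (2,3)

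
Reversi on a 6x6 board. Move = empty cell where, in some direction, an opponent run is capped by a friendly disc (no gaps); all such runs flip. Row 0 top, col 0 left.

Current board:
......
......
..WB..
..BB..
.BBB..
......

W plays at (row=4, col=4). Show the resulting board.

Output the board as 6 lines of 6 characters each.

Place W at (4,4); scan 8 dirs for brackets.
Dir NW: opp run (3,3) capped by W -> flip
Dir N: first cell '.' (not opp) -> no flip
Dir NE: first cell '.' (not opp) -> no flip
Dir W: opp run (4,3) (4,2) (4,1), next='.' -> no flip
Dir E: first cell '.' (not opp) -> no flip
Dir SW: first cell '.' (not opp) -> no flip
Dir S: first cell '.' (not opp) -> no flip
Dir SE: first cell '.' (not opp) -> no flip
All flips: (3,3)

Answer: ......
......
..WB..
..BW..
.BBBW.
......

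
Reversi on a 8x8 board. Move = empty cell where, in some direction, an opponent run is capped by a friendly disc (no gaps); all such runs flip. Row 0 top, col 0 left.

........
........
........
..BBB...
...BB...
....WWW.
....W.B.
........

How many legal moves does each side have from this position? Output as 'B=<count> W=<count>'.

Answer: B=3 W=5

Derivation:
-- B to move --
(4,5): no bracket -> illegal
(4,6): flips 1 -> legal
(4,7): no bracket -> illegal
(5,3): no bracket -> illegal
(5,7): no bracket -> illegal
(6,3): no bracket -> illegal
(6,5): flips 1 -> legal
(6,7): no bracket -> illegal
(7,3): no bracket -> illegal
(7,4): flips 2 -> legal
(7,5): no bracket -> illegal
B mobility = 3
-- W to move --
(2,1): flips 2 -> legal
(2,2): flips 2 -> legal
(2,3): no bracket -> illegal
(2,4): flips 2 -> legal
(2,5): no bracket -> illegal
(3,1): no bracket -> illegal
(3,5): no bracket -> illegal
(4,1): no bracket -> illegal
(4,2): no bracket -> illegal
(4,5): no bracket -> illegal
(5,2): no bracket -> illegal
(5,3): no bracket -> illegal
(5,7): no bracket -> illegal
(6,5): no bracket -> illegal
(6,7): no bracket -> illegal
(7,5): no bracket -> illegal
(7,6): flips 1 -> legal
(7,7): flips 1 -> legal
W mobility = 5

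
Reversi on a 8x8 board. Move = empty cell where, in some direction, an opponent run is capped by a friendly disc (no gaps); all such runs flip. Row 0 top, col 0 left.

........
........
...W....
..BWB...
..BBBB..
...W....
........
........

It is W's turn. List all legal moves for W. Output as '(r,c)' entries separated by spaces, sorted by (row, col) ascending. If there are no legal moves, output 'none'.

(2,1): no bracket -> illegal
(2,2): no bracket -> illegal
(2,4): no bracket -> illegal
(2,5): no bracket -> illegal
(3,1): flips 2 -> legal
(3,5): flips 2 -> legal
(3,6): no bracket -> illegal
(4,1): flips 1 -> legal
(4,6): no bracket -> illegal
(5,1): flips 1 -> legal
(5,2): no bracket -> illegal
(5,4): no bracket -> illegal
(5,5): flips 1 -> legal
(5,6): flips 2 -> legal

Answer: (3,1) (3,5) (4,1) (5,1) (5,5) (5,6)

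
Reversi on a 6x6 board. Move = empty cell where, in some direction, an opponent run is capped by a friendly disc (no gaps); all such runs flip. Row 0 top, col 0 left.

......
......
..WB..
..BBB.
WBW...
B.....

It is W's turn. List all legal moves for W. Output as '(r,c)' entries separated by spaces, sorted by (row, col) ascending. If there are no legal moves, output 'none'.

(1,2): no bracket -> illegal
(1,3): no bracket -> illegal
(1,4): no bracket -> illegal
(2,1): no bracket -> illegal
(2,4): flips 2 -> legal
(2,5): no bracket -> illegal
(3,0): no bracket -> illegal
(3,1): no bracket -> illegal
(3,5): no bracket -> illegal
(4,3): no bracket -> illegal
(4,4): flips 1 -> legal
(4,5): no bracket -> illegal
(5,1): no bracket -> illegal
(5,2): no bracket -> illegal

Answer: (2,4) (4,4)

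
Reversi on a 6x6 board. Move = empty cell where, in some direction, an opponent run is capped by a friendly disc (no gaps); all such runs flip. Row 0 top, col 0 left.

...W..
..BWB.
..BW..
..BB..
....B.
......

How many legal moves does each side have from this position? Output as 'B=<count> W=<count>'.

Answer: B=3 W=9

Derivation:
-- B to move --
(0,2): no bracket -> illegal
(0,4): flips 1 -> legal
(2,4): flips 1 -> legal
(3,4): flips 1 -> legal
B mobility = 3
-- W to move --
(0,1): flips 1 -> legal
(0,2): no bracket -> illegal
(0,4): no bracket -> illegal
(0,5): flips 1 -> legal
(1,1): flips 1 -> legal
(1,5): flips 1 -> legal
(2,1): flips 2 -> legal
(2,4): no bracket -> illegal
(2,5): flips 1 -> legal
(3,1): flips 1 -> legal
(3,4): no bracket -> illegal
(3,5): no bracket -> illegal
(4,1): flips 1 -> legal
(4,2): no bracket -> illegal
(4,3): flips 1 -> legal
(4,5): no bracket -> illegal
(5,3): no bracket -> illegal
(5,4): no bracket -> illegal
(5,5): no bracket -> illegal
W mobility = 9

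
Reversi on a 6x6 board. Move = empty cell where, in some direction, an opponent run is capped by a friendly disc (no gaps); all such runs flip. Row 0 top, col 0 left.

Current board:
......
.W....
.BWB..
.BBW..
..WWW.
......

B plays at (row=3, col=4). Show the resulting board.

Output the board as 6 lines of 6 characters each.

Answer: ......
.W....
.BWB..
.BBBB.
..WWW.
......

Derivation:
Place B at (3,4); scan 8 dirs for brackets.
Dir NW: first cell 'B' (not opp) -> no flip
Dir N: first cell '.' (not opp) -> no flip
Dir NE: first cell '.' (not opp) -> no flip
Dir W: opp run (3,3) capped by B -> flip
Dir E: first cell '.' (not opp) -> no flip
Dir SW: opp run (4,3), next='.' -> no flip
Dir S: opp run (4,4), next='.' -> no flip
Dir SE: first cell '.' (not opp) -> no flip
All flips: (3,3)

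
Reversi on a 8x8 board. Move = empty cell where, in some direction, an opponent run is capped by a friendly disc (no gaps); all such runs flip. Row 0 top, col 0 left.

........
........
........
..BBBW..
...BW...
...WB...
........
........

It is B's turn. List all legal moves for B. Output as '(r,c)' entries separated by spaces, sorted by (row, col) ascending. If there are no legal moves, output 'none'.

Answer: (3,6) (4,5) (5,2) (5,5) (6,3)

Derivation:
(2,4): no bracket -> illegal
(2,5): no bracket -> illegal
(2,6): no bracket -> illegal
(3,6): flips 1 -> legal
(4,2): no bracket -> illegal
(4,5): flips 1 -> legal
(4,6): no bracket -> illegal
(5,2): flips 1 -> legal
(5,5): flips 1 -> legal
(6,2): no bracket -> illegal
(6,3): flips 1 -> legal
(6,4): no bracket -> illegal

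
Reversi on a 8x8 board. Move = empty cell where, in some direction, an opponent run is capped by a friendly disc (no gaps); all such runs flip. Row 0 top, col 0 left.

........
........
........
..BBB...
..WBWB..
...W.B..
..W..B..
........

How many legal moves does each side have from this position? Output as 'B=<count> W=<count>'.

Answer: B=5 W=5

Derivation:
-- B to move --
(3,1): no bracket -> illegal
(3,5): no bracket -> illegal
(4,1): flips 1 -> legal
(5,1): flips 1 -> legal
(5,2): flips 1 -> legal
(5,4): flips 1 -> legal
(6,1): no bracket -> illegal
(6,3): flips 1 -> legal
(6,4): no bracket -> illegal
(7,1): no bracket -> illegal
(7,2): no bracket -> illegal
(7,3): no bracket -> illegal
B mobility = 5
-- W to move --
(2,1): no bracket -> illegal
(2,2): flips 2 -> legal
(2,3): flips 2 -> legal
(2,4): flips 2 -> legal
(2,5): no bracket -> illegal
(3,1): no bracket -> illegal
(3,5): no bracket -> illegal
(3,6): no bracket -> illegal
(4,1): no bracket -> illegal
(4,6): flips 1 -> legal
(5,2): no bracket -> illegal
(5,4): no bracket -> illegal
(5,6): no bracket -> illegal
(6,4): no bracket -> illegal
(6,6): flips 1 -> legal
(7,4): no bracket -> illegal
(7,5): no bracket -> illegal
(7,6): no bracket -> illegal
W mobility = 5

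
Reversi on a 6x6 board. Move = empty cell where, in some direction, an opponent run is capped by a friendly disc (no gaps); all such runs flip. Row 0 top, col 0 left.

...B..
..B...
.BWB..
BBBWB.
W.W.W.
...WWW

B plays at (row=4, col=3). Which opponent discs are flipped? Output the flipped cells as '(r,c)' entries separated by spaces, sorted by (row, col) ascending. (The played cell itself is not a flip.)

Answer: (3,3)

Derivation:
Dir NW: first cell 'B' (not opp) -> no flip
Dir N: opp run (3,3) capped by B -> flip
Dir NE: first cell 'B' (not opp) -> no flip
Dir W: opp run (4,2), next='.' -> no flip
Dir E: opp run (4,4), next='.' -> no flip
Dir SW: first cell '.' (not opp) -> no flip
Dir S: opp run (5,3), next=edge -> no flip
Dir SE: opp run (5,4), next=edge -> no flip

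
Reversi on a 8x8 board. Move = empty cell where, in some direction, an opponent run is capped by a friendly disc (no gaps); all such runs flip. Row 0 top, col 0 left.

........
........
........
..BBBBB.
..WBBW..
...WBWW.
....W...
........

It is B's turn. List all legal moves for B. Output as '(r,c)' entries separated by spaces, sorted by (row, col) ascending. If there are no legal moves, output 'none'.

(3,1): no bracket -> illegal
(4,1): flips 1 -> legal
(4,6): flips 1 -> legal
(4,7): no bracket -> illegal
(5,1): flips 1 -> legal
(5,2): flips 2 -> legal
(5,7): flips 2 -> legal
(6,2): flips 1 -> legal
(6,3): flips 1 -> legal
(6,5): flips 2 -> legal
(6,6): flips 1 -> legal
(6,7): flips 2 -> legal
(7,3): no bracket -> illegal
(7,4): flips 1 -> legal
(7,5): no bracket -> illegal

Answer: (4,1) (4,6) (5,1) (5,2) (5,7) (6,2) (6,3) (6,5) (6,6) (6,7) (7,4)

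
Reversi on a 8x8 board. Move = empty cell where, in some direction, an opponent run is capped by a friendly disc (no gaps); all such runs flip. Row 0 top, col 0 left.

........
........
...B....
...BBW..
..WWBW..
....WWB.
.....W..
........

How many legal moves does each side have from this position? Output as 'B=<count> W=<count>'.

-- B to move --
(2,4): no bracket -> illegal
(2,5): no bracket -> illegal
(2,6): flips 1 -> legal
(3,1): no bracket -> illegal
(3,2): no bracket -> illegal
(3,6): flips 1 -> legal
(4,1): flips 2 -> legal
(4,6): flips 1 -> legal
(5,1): flips 1 -> legal
(5,2): flips 1 -> legal
(5,3): flips 3 -> legal
(6,3): no bracket -> illegal
(6,4): flips 1 -> legal
(6,6): flips 1 -> legal
(7,4): flips 1 -> legal
(7,5): no bracket -> illegal
(7,6): no bracket -> illegal
B mobility = 10
-- W to move --
(1,2): flips 2 -> legal
(1,3): flips 2 -> legal
(1,4): no bracket -> illegal
(2,2): flips 2 -> legal
(2,4): flips 3 -> legal
(2,5): flips 1 -> legal
(3,2): flips 2 -> legal
(4,6): no bracket -> illegal
(4,7): flips 1 -> legal
(5,3): flips 1 -> legal
(5,7): flips 1 -> legal
(6,6): no bracket -> illegal
(6,7): flips 1 -> legal
W mobility = 10

Answer: B=10 W=10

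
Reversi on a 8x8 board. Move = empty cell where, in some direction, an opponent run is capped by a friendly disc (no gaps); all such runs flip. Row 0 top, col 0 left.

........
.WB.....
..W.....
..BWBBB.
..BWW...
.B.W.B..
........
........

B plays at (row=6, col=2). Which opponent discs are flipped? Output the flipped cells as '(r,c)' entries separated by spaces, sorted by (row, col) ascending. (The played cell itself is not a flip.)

Dir NW: first cell 'B' (not opp) -> no flip
Dir N: first cell '.' (not opp) -> no flip
Dir NE: opp run (5,3) (4,4) capped by B -> flip
Dir W: first cell '.' (not opp) -> no flip
Dir E: first cell '.' (not opp) -> no flip
Dir SW: first cell '.' (not opp) -> no flip
Dir S: first cell '.' (not opp) -> no flip
Dir SE: first cell '.' (not opp) -> no flip

Answer: (4,4) (5,3)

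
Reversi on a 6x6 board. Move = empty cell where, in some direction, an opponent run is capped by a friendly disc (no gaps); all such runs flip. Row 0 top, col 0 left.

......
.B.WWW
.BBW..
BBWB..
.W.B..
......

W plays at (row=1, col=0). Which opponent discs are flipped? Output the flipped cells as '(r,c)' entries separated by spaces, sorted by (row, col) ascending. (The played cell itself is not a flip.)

Answer: (2,1)

Derivation:
Dir NW: edge -> no flip
Dir N: first cell '.' (not opp) -> no flip
Dir NE: first cell '.' (not opp) -> no flip
Dir W: edge -> no flip
Dir E: opp run (1,1), next='.' -> no flip
Dir SW: edge -> no flip
Dir S: first cell '.' (not opp) -> no flip
Dir SE: opp run (2,1) capped by W -> flip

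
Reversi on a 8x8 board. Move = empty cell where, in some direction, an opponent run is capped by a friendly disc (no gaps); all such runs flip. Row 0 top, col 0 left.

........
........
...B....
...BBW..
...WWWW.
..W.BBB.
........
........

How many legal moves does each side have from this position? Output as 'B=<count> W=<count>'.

Answer: B=6 W=11

Derivation:
-- B to move --
(2,4): no bracket -> illegal
(2,5): flips 2 -> legal
(2,6): no bracket -> illegal
(3,2): flips 1 -> legal
(3,6): flips 3 -> legal
(3,7): flips 1 -> legal
(4,1): no bracket -> illegal
(4,2): no bracket -> illegal
(4,7): no bracket -> illegal
(5,1): no bracket -> illegal
(5,3): flips 1 -> legal
(5,7): no bracket -> illegal
(6,1): flips 2 -> legal
(6,2): no bracket -> illegal
(6,3): no bracket -> illegal
B mobility = 6
-- W to move --
(1,2): flips 2 -> legal
(1,3): flips 2 -> legal
(1,4): no bracket -> illegal
(2,2): flips 1 -> legal
(2,4): flips 1 -> legal
(2,5): flips 1 -> legal
(3,2): flips 2 -> legal
(4,2): no bracket -> illegal
(4,7): no bracket -> illegal
(5,3): no bracket -> illegal
(5,7): no bracket -> illegal
(6,3): flips 1 -> legal
(6,4): flips 2 -> legal
(6,5): flips 2 -> legal
(6,6): flips 2 -> legal
(6,7): flips 1 -> legal
W mobility = 11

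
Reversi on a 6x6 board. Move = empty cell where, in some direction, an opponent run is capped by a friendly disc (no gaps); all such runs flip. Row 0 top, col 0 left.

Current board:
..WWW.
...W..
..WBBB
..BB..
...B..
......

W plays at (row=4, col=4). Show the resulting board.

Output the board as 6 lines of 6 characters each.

Place W at (4,4); scan 8 dirs for brackets.
Dir NW: opp run (3,3) capped by W -> flip
Dir N: first cell '.' (not opp) -> no flip
Dir NE: first cell '.' (not opp) -> no flip
Dir W: opp run (4,3), next='.' -> no flip
Dir E: first cell '.' (not opp) -> no flip
Dir SW: first cell '.' (not opp) -> no flip
Dir S: first cell '.' (not opp) -> no flip
Dir SE: first cell '.' (not opp) -> no flip
All flips: (3,3)

Answer: ..WWW.
...W..
..WBBB
..BW..
...BW.
......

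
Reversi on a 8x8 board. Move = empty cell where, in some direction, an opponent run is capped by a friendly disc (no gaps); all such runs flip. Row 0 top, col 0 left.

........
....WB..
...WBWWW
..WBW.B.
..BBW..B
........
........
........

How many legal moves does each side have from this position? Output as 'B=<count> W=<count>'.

-- B to move --
(0,3): flips 2 -> legal
(0,4): flips 1 -> legal
(0,5): no bracket -> illegal
(1,2): no bracket -> illegal
(1,3): flips 2 -> legal
(1,6): flips 3 -> legal
(1,7): no bracket -> illegal
(2,1): flips 1 -> legal
(2,2): flips 2 -> legal
(3,1): flips 1 -> legal
(3,5): flips 2 -> legal
(3,7): flips 1 -> legal
(4,1): no bracket -> illegal
(4,5): flips 1 -> legal
(5,3): no bracket -> illegal
(5,4): flips 2 -> legal
(5,5): flips 1 -> legal
B mobility = 12
-- W to move --
(0,4): flips 1 -> legal
(0,5): flips 1 -> legal
(0,6): no bracket -> illegal
(1,3): no bracket -> illegal
(1,6): flips 1 -> legal
(2,2): flips 1 -> legal
(3,1): no bracket -> illegal
(3,5): no bracket -> illegal
(3,7): no bracket -> illegal
(4,1): flips 2 -> legal
(4,5): flips 1 -> legal
(4,6): flips 1 -> legal
(5,1): no bracket -> illegal
(5,2): flips 2 -> legal
(5,3): flips 2 -> legal
(5,4): flips 1 -> legal
(5,6): no bracket -> illegal
(5,7): no bracket -> illegal
W mobility = 10

Answer: B=12 W=10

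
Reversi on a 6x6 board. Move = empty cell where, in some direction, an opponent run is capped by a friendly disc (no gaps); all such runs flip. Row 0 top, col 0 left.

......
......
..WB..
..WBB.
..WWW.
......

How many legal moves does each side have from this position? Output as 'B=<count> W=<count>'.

-- B to move --
(1,1): flips 1 -> legal
(1,2): no bracket -> illegal
(1,3): no bracket -> illegal
(2,1): flips 1 -> legal
(3,1): flips 1 -> legal
(3,5): no bracket -> illegal
(4,1): flips 1 -> legal
(4,5): no bracket -> illegal
(5,1): flips 1 -> legal
(5,2): flips 1 -> legal
(5,3): flips 1 -> legal
(5,4): flips 1 -> legal
(5,5): flips 1 -> legal
B mobility = 9
-- W to move --
(1,2): no bracket -> illegal
(1,3): flips 2 -> legal
(1,4): flips 1 -> legal
(2,4): flips 3 -> legal
(2,5): flips 1 -> legal
(3,5): flips 2 -> legal
(4,5): no bracket -> illegal
W mobility = 5

Answer: B=9 W=5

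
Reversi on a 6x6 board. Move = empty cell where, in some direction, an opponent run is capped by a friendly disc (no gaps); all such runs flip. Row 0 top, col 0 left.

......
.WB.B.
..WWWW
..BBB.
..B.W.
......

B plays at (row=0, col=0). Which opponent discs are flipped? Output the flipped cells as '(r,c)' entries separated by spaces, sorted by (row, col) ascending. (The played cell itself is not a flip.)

Dir NW: edge -> no flip
Dir N: edge -> no flip
Dir NE: edge -> no flip
Dir W: edge -> no flip
Dir E: first cell '.' (not opp) -> no flip
Dir SW: edge -> no flip
Dir S: first cell '.' (not opp) -> no flip
Dir SE: opp run (1,1) (2,2) capped by B -> flip

Answer: (1,1) (2,2)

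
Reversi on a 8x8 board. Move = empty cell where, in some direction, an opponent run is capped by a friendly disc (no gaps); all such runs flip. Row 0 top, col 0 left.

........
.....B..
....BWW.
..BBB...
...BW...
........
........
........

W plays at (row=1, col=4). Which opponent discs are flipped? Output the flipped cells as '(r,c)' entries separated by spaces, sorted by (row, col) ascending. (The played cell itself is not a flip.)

Dir NW: first cell '.' (not opp) -> no flip
Dir N: first cell '.' (not opp) -> no flip
Dir NE: first cell '.' (not opp) -> no flip
Dir W: first cell '.' (not opp) -> no flip
Dir E: opp run (1,5), next='.' -> no flip
Dir SW: first cell '.' (not opp) -> no flip
Dir S: opp run (2,4) (3,4) capped by W -> flip
Dir SE: first cell 'W' (not opp) -> no flip

Answer: (2,4) (3,4)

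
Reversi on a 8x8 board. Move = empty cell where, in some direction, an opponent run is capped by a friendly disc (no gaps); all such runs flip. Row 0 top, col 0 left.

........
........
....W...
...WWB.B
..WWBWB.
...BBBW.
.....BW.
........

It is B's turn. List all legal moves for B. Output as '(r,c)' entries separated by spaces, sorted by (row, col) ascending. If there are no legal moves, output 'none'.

(1,3): flips 1 -> legal
(1,4): flips 2 -> legal
(1,5): no bracket -> illegal
(2,2): flips 1 -> legal
(2,3): flips 2 -> legal
(2,5): no bracket -> illegal
(3,1): flips 1 -> legal
(3,2): flips 3 -> legal
(3,6): flips 1 -> legal
(4,1): flips 2 -> legal
(4,7): flips 1 -> legal
(5,1): no bracket -> illegal
(5,2): no bracket -> illegal
(5,7): flips 1 -> legal
(6,7): flips 1 -> legal
(7,5): no bracket -> illegal
(7,6): flips 2 -> legal
(7,7): flips 1 -> legal

Answer: (1,3) (1,4) (2,2) (2,3) (3,1) (3,2) (3,6) (4,1) (4,7) (5,7) (6,7) (7,6) (7,7)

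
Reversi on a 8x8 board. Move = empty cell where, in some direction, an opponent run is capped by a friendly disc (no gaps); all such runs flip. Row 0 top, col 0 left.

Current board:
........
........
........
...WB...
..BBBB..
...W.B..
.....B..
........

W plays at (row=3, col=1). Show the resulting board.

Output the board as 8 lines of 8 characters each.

Place W at (3,1); scan 8 dirs for brackets.
Dir NW: first cell '.' (not opp) -> no flip
Dir N: first cell '.' (not opp) -> no flip
Dir NE: first cell '.' (not opp) -> no flip
Dir W: first cell '.' (not opp) -> no flip
Dir E: first cell '.' (not opp) -> no flip
Dir SW: first cell '.' (not opp) -> no flip
Dir S: first cell '.' (not opp) -> no flip
Dir SE: opp run (4,2) capped by W -> flip
All flips: (4,2)

Answer: ........
........
........
.W.WB...
..WBBB..
...W.B..
.....B..
........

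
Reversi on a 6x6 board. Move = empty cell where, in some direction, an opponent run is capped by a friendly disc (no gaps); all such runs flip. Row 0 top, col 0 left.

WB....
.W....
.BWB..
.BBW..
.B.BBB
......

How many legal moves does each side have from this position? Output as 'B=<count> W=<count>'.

Answer: B=3 W=10

Derivation:
-- B to move --
(0,2): no bracket -> illegal
(1,0): no bracket -> illegal
(1,2): flips 1 -> legal
(1,3): flips 1 -> legal
(2,0): no bracket -> illegal
(2,4): no bracket -> illegal
(3,4): flips 1 -> legal
(4,2): no bracket -> illegal
B mobility = 3
-- W to move --
(0,2): flips 1 -> legal
(1,0): no bracket -> illegal
(1,2): no bracket -> illegal
(1,3): flips 1 -> legal
(1,4): no bracket -> illegal
(2,0): flips 1 -> legal
(2,4): flips 1 -> legal
(3,0): flips 2 -> legal
(3,4): no bracket -> illegal
(3,5): no bracket -> illegal
(4,0): flips 1 -> legal
(4,2): flips 1 -> legal
(5,0): no bracket -> illegal
(5,1): flips 3 -> legal
(5,2): no bracket -> illegal
(5,3): flips 1 -> legal
(5,4): no bracket -> illegal
(5,5): flips 1 -> legal
W mobility = 10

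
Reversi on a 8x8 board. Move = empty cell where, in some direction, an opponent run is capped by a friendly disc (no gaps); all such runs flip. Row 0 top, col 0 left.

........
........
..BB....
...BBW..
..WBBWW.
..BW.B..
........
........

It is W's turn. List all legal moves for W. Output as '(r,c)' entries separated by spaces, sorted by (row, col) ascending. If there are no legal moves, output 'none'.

(1,1): no bracket -> illegal
(1,2): flips 2 -> legal
(1,3): flips 3 -> legal
(1,4): no bracket -> illegal
(2,1): no bracket -> illegal
(2,4): flips 1 -> legal
(2,5): no bracket -> illegal
(3,1): no bracket -> illegal
(3,2): flips 2 -> legal
(4,1): no bracket -> illegal
(5,1): flips 1 -> legal
(5,4): no bracket -> illegal
(5,6): no bracket -> illegal
(6,1): no bracket -> illegal
(6,2): flips 1 -> legal
(6,3): no bracket -> illegal
(6,4): flips 1 -> legal
(6,5): flips 1 -> legal
(6,6): no bracket -> illegal

Answer: (1,2) (1,3) (2,4) (3,2) (5,1) (6,2) (6,4) (6,5)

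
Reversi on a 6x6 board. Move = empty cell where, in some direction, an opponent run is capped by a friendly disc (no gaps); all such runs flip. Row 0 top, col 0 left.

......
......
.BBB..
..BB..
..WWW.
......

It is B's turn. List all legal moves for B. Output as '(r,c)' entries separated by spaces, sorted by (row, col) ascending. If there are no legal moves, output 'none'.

Answer: (5,1) (5,2) (5,3) (5,4) (5,5)

Derivation:
(3,1): no bracket -> illegal
(3,4): no bracket -> illegal
(3,5): no bracket -> illegal
(4,1): no bracket -> illegal
(4,5): no bracket -> illegal
(5,1): flips 1 -> legal
(5,2): flips 1 -> legal
(5,3): flips 1 -> legal
(5,4): flips 1 -> legal
(5,5): flips 1 -> legal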